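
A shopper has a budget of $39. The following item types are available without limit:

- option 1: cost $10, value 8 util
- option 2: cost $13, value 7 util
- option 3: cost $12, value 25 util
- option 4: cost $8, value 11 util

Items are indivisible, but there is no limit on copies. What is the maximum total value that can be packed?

Best value-per-unit is option 3 at 25/12, and filling with it alone uses cost 3×12=36. No mix of the others beats 3×25 = 75.

75 util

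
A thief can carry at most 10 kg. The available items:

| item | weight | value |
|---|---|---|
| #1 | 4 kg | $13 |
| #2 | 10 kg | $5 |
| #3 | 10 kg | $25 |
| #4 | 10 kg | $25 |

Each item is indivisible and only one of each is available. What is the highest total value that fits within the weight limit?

$25

Check high-value combinations within 10 kg:
- #3: weight 10, value 25
- #4: weight 10, value 25
- #1: weight 4, value 13
Best: $25.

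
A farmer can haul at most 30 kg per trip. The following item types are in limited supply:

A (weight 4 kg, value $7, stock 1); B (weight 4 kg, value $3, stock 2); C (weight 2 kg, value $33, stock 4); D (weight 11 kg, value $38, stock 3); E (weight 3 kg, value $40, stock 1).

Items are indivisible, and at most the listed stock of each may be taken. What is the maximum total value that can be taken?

Top feasible selections:
- 1×A + 1×B + 4×C + 1×D + 1×E: weight 30, value 220
- 1×A + 4×C + 1×D + 1×E: weight 26, value 217
- 2×B + 4×C + 1×D + 1×E: weight 30, value 216
Best: $220.

$220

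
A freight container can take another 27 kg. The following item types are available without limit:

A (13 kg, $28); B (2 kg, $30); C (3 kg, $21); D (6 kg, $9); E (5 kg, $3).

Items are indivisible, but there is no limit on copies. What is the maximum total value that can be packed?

Best value-per-unit is B at 30/2, and filling with it alone uses weight 13×2=26. No mix of the others beats 13×30 = 390.

$390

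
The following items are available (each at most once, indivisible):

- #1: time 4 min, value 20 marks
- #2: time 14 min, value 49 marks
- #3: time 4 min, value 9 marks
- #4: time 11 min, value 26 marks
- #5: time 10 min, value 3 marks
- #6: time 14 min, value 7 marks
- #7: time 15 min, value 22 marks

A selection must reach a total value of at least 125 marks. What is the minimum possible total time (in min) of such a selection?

48

Subsets with value ≥ 125, sorted by total time:
- #1+#2+#3+#4+#7: time 48, value 126
- #1+#2+#3+#4+#5+#7: time 58, value 129
- #1+#2+#3+#4+#6+#7: time 62, value 133
- #1+#2+#4+#5+#6+#7: time 68, value 127
Minimum time: 48 min.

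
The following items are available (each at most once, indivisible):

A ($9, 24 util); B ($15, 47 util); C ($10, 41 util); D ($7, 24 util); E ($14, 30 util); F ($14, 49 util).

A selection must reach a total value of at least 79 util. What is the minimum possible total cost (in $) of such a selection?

24

Subsets with value ≥ 79, sorted by total cost:
- C+F: cost 24, value 90
- B+C: cost 25, value 88
Minimum cost: 24 $.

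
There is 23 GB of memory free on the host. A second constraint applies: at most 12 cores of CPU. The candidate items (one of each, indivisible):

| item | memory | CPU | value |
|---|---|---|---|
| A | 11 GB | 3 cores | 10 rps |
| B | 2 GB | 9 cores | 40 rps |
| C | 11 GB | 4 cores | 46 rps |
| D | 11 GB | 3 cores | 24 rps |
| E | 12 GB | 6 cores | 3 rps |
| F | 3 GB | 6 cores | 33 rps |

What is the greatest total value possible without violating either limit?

79 rps

Feasible sets respecting both limits:
- C+F: memory 14, CPU 10, value 79
- C+D: memory 22, CPU 7, value 70
- B+D: memory 13, CPU 12, value 64
Best: 79 rps.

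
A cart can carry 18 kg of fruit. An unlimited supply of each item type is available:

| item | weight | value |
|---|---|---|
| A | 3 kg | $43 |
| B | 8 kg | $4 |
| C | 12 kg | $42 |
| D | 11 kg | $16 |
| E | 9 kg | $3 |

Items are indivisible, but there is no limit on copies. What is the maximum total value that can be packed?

Best value-per-unit is A at 43/3, and filling with it alone uses weight 6×3=18. No mix of the others beats 6×43 = 258.

$258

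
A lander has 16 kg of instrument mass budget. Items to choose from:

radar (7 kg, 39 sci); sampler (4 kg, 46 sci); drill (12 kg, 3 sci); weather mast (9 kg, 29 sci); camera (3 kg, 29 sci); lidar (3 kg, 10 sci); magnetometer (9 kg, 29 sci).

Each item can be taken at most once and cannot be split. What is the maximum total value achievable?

Check high-value combinations within 16 kg:
- radar+sampler+camera: mass 7+4+3=14, value 39+46+29=114
- sampler+weather mast+camera: mass 4+9+3=16, value 46+29+29=104
- sampler+camera+magnetometer: mass 4+3+9=16, value 46+29+29=104
Best: 114 sci.

114 sci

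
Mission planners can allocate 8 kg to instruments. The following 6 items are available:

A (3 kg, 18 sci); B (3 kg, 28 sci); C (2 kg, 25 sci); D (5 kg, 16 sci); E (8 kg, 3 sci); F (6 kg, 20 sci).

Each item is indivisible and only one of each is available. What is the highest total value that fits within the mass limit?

This is a 0/1 knapsack; check combinations near the capacity.
- A+B+C: mass 3+3+2=8, value 18+28+25=71
- B+C: mass 3+2=5, value 28+25=53
- A+B: mass 3+3=6, value 18+28=46
- C+F: mass 2+6=8, value 25+20=45
Best: 71 sci.

71 sci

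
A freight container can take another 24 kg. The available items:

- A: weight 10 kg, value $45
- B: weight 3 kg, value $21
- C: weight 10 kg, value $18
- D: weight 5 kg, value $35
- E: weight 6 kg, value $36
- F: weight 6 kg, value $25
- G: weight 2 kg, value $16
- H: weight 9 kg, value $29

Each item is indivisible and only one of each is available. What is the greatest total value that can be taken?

$137

Check high-value combinations within 24 kg:
- A+B+D+E: weight 10+3+5+6=24, value 45+21+35+36=137
- B+D+E+F+G: weight 3+5+6+6+2=22, value 21+35+36+25+16=133
- A+D+E+G: weight 10+5+6+2=23, value 45+35+36+16=132
- A+B+D+F: weight 10+3+5+6=24, value 45+21+35+25=126
Best: $137.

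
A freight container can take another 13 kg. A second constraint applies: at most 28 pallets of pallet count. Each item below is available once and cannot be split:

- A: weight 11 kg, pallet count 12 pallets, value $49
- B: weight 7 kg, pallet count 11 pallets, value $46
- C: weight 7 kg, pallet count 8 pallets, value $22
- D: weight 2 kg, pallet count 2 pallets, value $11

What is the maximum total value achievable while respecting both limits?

Feasible sets respecting both limits:
- A+D: weight 13, pallet count 14, value 60
- B+D: weight 9, pallet count 13, value 57
- A: weight 11, pallet count 12, value 49
- B: weight 7, pallet count 11, value 46
Best: $60.

$60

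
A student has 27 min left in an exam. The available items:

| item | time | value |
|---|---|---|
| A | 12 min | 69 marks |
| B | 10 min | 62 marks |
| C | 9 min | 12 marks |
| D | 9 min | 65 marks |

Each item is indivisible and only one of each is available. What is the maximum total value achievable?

Check high-value combinations within 27 min:
- A+D: time 12+9=21, value 69+65=134
- A+B: time 12+10=22, value 69+62=131
- B+D: time 10+9=19, value 62+65=127
- A+C: time 12+9=21, value 69+12=81
Best: 134 marks.

134 marks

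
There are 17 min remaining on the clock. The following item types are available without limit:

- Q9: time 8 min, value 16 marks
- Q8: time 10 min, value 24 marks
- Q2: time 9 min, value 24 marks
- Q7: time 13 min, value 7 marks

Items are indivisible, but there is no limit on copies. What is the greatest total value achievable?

Best value-per-unit is Q2 at 24/9; filling with it alone gives 1×24 = 24.
Optimal mix: 1×Q9 + 1×Q2 → time 17, value 40.

40 marks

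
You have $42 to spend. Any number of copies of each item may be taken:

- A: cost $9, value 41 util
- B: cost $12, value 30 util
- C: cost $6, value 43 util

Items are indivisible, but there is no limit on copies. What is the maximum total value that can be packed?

301 util

Best value-per-unit is C at 43/6, and filling with it alone uses cost 7×6=42. No mix of the others beats 7×43 = 301.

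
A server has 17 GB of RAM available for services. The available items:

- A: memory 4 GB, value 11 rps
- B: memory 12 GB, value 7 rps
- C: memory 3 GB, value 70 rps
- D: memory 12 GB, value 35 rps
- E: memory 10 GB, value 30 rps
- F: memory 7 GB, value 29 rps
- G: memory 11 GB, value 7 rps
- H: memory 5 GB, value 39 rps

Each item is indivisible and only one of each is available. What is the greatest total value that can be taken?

This is a 0/1 knapsack; check combinations near the capacity.
- C+F+H: memory 3+7+5=15, value 70+29+39=138
- A+C+H: memory 4+3+5=12, value 11+70+39=120
- A+C+E: memory 4+3+10=17, value 11+70+30=111
- A+C+F: memory 4+3+7=14, value 11+70+29=110
- C+H: memory 3+5=8, value 70+39=109
Best: 138 rps.

138 rps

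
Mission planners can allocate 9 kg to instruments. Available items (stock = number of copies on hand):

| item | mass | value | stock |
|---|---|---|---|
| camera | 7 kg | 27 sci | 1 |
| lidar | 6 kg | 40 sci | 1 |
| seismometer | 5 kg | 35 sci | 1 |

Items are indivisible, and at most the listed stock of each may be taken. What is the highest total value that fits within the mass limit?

40 sci

Best selections within mass 9 and stock limits:
- 1×lidar: mass 6, value 40
- 1×seismometer: mass 5, value 35
Best: 40 sci.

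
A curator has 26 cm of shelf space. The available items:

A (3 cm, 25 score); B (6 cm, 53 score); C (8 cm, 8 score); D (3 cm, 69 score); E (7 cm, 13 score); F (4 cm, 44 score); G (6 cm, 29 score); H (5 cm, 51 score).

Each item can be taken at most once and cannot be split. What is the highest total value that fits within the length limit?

This is a 0/1 knapsack; check combinations near the capacity.
- B+D+F+G+H: length 6+3+4+6+5=24, value 53+69+44+29+51=246
- A+B+D+F+H: length 3+6+3+4+5=21, value 25+53+69+44+51=242
- B+D+E+F+H: length 6+3+7+4+5=25, value 53+69+13+44+51=230
- A+B+D+G+H: length 3+6+3+6+5=23, value 25+53+69+29+51=227
- B+C+D+F+H: length 6+8+3+4+5=26, value 53+8+69+44+51=225
Best: 246 score.

246 score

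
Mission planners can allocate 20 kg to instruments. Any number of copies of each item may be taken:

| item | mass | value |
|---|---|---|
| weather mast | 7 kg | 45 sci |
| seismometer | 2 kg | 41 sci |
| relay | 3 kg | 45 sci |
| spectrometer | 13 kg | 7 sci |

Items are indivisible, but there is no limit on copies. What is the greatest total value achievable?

Best value-per-unit is seismometer at 41/2, and filling with it alone uses mass 10×2=20. No mix of the others beats 10×41 = 410.

410 sci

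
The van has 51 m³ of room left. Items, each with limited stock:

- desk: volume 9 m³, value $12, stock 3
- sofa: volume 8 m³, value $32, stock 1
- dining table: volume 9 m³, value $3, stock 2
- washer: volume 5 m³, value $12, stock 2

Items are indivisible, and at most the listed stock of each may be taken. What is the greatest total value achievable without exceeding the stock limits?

Top feasible selections:
- 3×desk + 1×sofa + 2×washer: volume 45, value 92
- 2×desk + 1×sofa + 1×dining table + 2×washer: volume 45, value 83
Best: $92.

$92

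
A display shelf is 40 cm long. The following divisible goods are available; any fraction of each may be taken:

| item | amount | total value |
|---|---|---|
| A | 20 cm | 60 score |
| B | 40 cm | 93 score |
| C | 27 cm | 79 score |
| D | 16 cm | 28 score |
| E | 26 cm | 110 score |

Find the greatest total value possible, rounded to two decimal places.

152.00

Take in order of value per unit:
- E (110/26 per unit): all 26 → value 110, running total 110.00
- A (60/20 per unit): 14 of 20 → value 14×60/20 = 42.0000, running total 152.00
Total 152.00.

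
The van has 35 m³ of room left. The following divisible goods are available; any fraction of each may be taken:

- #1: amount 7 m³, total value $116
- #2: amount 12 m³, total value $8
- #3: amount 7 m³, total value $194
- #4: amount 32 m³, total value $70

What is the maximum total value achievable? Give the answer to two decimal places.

Take in order of value per unit:
- #3 (194/7 per unit): all 7 → value 194, running total 194.00
- #1 (116/7 per unit): all 7 → value 116, running total 310.00
- #4 (70/32 per unit): 21 of 32 → value 21×70/32 = 45.9375, running total 355.94
Total 355.94.

355.94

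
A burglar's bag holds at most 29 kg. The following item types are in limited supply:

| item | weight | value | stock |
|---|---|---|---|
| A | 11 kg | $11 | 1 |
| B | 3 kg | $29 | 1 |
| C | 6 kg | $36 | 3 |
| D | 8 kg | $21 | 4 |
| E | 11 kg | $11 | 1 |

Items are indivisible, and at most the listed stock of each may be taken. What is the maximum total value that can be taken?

$158

Top feasible selections:
- 1×B + 3×C + 1×D: weight 29, value 158
- 1×B + 3×C: weight 21, value 137
- 3×C + 1×D: weight 26, value 129
Best: $158.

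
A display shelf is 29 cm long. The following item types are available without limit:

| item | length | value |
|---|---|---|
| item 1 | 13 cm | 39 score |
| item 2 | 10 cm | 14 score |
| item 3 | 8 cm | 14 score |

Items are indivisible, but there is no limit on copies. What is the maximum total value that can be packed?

78 score

Best value-per-unit is item 1 at 39/13, and filling with it alone uses length 2×13=26. No mix of the others beats 2×39 = 78.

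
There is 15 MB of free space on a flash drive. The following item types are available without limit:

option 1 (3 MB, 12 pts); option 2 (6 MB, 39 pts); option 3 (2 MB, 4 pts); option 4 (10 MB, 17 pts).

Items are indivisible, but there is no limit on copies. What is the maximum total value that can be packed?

90 pts

Best value-per-unit is option 2 at 39/6; filling with it alone gives 2×39 = 78.
Optimal mix: 1×option 1 + 2×option 2 → size 15, value 90.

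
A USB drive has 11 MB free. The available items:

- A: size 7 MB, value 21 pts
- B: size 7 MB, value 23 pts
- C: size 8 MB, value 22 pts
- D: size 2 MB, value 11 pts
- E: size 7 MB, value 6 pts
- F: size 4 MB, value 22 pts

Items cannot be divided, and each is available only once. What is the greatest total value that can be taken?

Check high-value combinations within 11 MB:
- B+F: size 7+4=11, value 23+22=45
- A+F: size 7+4=11, value 21+22=43
- B+D: size 7+2=9, value 23+11=34
- D+F: size 2+4=6, value 11+22=33
- C+D: size 8+2=10, value 22+11=33
Best: 45 pts.

45 pts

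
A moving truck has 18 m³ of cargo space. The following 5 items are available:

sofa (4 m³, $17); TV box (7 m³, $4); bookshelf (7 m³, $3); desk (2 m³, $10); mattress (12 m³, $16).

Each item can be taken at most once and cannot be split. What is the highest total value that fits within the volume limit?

Check high-value combinations within 18 m³:
- sofa+desk+mattress: volume 4+2+12=18, value 17+10+16=43
- sofa+mattress: volume 4+12=16, value 17+16=33
- sofa+TV box+desk: volume 4+7+2=13, value 17+4+10=31
- sofa+bookshelf+desk: volume 4+7+2=13, value 17+3+10=30
Best: $43.

$43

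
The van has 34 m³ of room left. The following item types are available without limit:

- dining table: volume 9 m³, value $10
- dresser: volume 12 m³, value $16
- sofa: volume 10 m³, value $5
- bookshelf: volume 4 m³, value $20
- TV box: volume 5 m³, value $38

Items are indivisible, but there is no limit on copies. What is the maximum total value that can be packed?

Best value-per-unit is TV box at 38/5; filling with it alone gives 6×38 = 228.
Optimal mix: 1×bookshelf + 6×TV box → volume 34, value 248.

$248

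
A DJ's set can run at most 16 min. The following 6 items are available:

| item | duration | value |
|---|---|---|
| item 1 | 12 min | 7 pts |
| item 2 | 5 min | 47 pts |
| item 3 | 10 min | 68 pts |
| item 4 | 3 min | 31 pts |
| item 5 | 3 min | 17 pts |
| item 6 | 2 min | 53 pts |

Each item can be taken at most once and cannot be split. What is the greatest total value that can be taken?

Check high-value combinations within 16 min:
- item 3+item 4+item 6: duration 10+3+2=15, value 68+31+53=152
- item 2+item 4+item 5+item 6: duration 5+3+3+2=13, value 47+31+17+53=148
- item 3+item 5+item 6: duration 10+3+2=15, value 68+17+53=138
- item 2+item 4+item 6: duration 5+3+2=10, value 47+31+53=131
- item 3+item 6: duration 10+2=12, value 68+53=121
Best: 152 pts.

152 pts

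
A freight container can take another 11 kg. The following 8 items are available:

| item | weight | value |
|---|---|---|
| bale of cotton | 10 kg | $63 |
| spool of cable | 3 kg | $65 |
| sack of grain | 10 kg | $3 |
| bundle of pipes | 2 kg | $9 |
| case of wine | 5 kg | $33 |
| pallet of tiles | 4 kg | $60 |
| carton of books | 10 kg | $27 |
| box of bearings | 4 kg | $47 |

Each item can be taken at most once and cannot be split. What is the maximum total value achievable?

Check high-value combinations within 11 kg:
- spool of cable+pallet of tiles+box of bearings: weight 3+4+4=11, value 65+60+47=172
- spool of cable+bundle of pipes+pallet of tiles: weight 3+2+4=9, value 65+9+60=134
- spool of cable+pallet of tiles: weight 3+4=7, value 65+60=125
Best: $172.

$172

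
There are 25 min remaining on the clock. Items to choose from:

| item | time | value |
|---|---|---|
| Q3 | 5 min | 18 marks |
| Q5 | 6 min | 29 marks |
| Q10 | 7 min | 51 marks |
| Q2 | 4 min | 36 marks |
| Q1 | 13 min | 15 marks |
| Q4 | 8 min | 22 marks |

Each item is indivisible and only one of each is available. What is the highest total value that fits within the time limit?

Check high-value combinations within 25 min:
- Q5+Q10+Q2+Q4: time 6+7+4+8=25, value 29+51+36+22=138
- Q3+Q5+Q10+Q2: time 5+6+7+4=22, value 18+29+51+36=134
- Q3+Q10+Q2+Q4: time 5+7+4+8=24, value 18+51+36+22=127
Best: 138 marks.

138 marks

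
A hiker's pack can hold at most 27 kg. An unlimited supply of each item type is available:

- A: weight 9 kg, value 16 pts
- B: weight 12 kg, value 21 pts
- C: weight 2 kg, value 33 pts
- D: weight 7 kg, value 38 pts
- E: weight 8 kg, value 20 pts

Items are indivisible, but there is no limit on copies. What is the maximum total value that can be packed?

429 pts

Best value-per-unit is C at 33/2, and filling with it alone uses weight 13×2=26. No mix of the others beats 13×33 = 429.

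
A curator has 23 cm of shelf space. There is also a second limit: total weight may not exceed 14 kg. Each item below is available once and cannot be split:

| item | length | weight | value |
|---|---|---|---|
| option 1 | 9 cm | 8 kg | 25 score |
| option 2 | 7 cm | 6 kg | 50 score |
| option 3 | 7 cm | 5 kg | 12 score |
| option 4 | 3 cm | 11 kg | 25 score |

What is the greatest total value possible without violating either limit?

Feasible sets respecting both limits:
- option 1+option 2: length 16, weight 14, value 75
- option 2+option 3: length 14, weight 11, value 62
- option 2: length 7, weight 6, value 50
Best: 75 score.

75 score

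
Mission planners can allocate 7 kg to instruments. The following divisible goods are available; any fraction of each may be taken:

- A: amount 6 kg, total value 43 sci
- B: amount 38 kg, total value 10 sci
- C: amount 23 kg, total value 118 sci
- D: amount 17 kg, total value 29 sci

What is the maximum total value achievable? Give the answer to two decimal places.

Take in order of value per unit:
- A (43/6 per unit): all 6 → value 43, running total 43.00
- C (118/23 per unit): 1 of 23 → value 1×118/23 = 5.1304, running total 48.13
Total 48.13.

48.13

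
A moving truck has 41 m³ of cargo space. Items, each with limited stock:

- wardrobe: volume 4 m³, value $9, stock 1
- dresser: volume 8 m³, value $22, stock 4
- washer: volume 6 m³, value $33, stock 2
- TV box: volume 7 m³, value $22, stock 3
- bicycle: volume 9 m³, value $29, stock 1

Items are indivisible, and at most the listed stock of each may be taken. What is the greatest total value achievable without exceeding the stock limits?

$154

Best selections within volume 41 and stock limits:
- 1×dresser + 2×washer + 3×TV box: volume 41, value 154
- 1×wardrobe + 2×washer + 2×TV box + 1×bicycle: volume 39, value 148
- 1×wardrobe + 1×dresser + 2×washer + 1×TV box + 1×bicycle: volume 40, value 148
- 1×wardrobe + 2×dresser + 2×washer + 1×bicycle: volume 41, value 148
Best: $154.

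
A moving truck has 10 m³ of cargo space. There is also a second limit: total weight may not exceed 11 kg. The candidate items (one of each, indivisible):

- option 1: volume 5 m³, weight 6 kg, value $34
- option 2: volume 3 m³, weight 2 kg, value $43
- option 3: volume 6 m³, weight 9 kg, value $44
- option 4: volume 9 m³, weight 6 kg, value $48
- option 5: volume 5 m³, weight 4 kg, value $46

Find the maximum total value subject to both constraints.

$89

Feasible sets respecting both limits:
- option 2+option 5: volume 8, weight 6, value 89
- option 2+option 3: volume 9, weight 11, value 87
- option 1+option 5: volume 10, weight 10, value 80
- option 1+option 2: volume 8, weight 8, value 77
Best: $89.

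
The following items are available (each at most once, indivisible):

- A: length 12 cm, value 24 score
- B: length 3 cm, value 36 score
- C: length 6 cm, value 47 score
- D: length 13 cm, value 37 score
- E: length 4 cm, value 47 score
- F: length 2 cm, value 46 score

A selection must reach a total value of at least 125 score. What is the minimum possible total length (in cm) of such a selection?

Subsets with value ≥ 125, sorted by total length:
- B+E+F: length 9, value 129
- B+C+F: length 11, value 129
- C+E+F: length 12, value 140
- B+C+E: length 13, value 130
Minimum length: 9 cm.

9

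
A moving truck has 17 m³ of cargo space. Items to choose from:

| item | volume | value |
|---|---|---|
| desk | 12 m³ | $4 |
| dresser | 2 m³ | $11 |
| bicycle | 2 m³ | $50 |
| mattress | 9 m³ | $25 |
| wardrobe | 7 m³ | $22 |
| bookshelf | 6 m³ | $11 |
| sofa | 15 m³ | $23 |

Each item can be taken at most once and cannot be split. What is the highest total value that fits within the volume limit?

$94

Check high-value combinations within 17 m³:
- dresser+bicycle+wardrobe+bookshelf: volume 2+2+7+6=17, value 11+50+22+11=94
- dresser+bicycle+mattress: volume 2+2+9=13, value 11+50+25=86
- bicycle+mattress+bookshelf: volume 2+9+6=17, value 50+25+11=86
Best: $94.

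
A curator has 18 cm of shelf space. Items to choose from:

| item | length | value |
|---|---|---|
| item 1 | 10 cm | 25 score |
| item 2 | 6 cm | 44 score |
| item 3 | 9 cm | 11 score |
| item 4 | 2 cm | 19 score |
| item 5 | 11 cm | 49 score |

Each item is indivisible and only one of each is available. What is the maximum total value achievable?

93 score

Check high-value combinations within 18 cm:
- item 2+item 5: length 6+11=17, value 44+49=93
- item 1+item 2+item 4: length 10+6+2=18, value 25+44+19=88
- item 2+item 3+item 4: length 6+9+2=17, value 44+11+19=74
- item 1+item 2: length 10+6=16, value 25+44=69
- item 4+item 5: length 2+11=13, value 19+49=68
Best: 93 score.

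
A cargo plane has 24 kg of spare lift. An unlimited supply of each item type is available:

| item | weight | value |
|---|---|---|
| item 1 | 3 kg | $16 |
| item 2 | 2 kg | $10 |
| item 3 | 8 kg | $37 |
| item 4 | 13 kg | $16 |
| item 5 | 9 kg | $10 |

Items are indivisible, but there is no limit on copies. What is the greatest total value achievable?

$128

Best value-per-unit is item 1 at 16/3, and filling with it alone uses weight 8×3=24. No mix of the others beats 8×16 = 128.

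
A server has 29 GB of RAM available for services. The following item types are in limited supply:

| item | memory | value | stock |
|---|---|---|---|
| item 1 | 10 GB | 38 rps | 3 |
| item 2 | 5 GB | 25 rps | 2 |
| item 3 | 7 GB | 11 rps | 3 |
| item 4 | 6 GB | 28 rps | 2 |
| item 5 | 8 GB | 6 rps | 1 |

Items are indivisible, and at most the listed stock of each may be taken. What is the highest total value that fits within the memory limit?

119 rps

Best selections within memory 29 and stock limits:
- 1×item 1 + 1×item 2 + 2×item 4: memory 27, value 119
- 2×item 2 + 1×item 3 + 2×item 4: memory 29, value 117
- 1×item 1 + 2×item 2 + 1×item 4: memory 26, value 116
- 2×item 2 + 2×item 4: memory 22, value 106
Best: 119 rps.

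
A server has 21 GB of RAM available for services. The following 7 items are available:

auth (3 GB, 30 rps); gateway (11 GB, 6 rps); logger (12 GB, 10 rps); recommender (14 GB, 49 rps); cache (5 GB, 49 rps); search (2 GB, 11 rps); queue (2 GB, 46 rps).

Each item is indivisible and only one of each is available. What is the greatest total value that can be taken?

This is a 0/1 knapsack; check combinations near the capacity.
- recommender+cache+queue: memory 14+5+2=21, value 49+49+46=144
- auth+cache+search+queue: memory 3+5+2+2=12, value 30+49+11+46=136
- auth+recommender+search+queue: memory 3+14+2+2=21, value 30+49+11+46=136
- auth+gateway+cache+queue: memory 3+11+5+2=21, value 30+6+49+46=131
- auth+cache+queue: memory 3+5+2=10, value 30+49+46=125
Best: 144 rps.

144 rps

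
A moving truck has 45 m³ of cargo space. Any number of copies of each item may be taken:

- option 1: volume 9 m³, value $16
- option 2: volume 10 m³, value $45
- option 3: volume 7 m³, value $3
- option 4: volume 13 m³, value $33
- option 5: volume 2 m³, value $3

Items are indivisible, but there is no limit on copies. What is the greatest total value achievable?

Best value-per-unit is option 2 at 45/10; filling with it alone gives 4×45 = 180.
Optimal mix: 4×option 2 + 2×option 5 → volume 44, value 186.

$186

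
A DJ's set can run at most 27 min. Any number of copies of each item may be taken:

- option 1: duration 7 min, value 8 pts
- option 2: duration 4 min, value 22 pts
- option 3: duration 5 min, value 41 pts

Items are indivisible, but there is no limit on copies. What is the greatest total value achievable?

Best value-per-unit is option 3 at 41/5, and filling with it alone uses duration 5×5=25. No mix of the others beats 5×41 = 205.

205 pts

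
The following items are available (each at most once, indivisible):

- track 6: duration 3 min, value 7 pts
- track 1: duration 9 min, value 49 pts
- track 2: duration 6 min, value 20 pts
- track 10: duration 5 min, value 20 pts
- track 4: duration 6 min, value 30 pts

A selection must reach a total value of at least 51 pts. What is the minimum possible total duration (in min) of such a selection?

12

Subsets with value ≥ 51, sorted by total duration:
- track 6+track 1: duration 12, value 56
- track 1+track 10: duration 14, value 69
- track 6+track 10+track 4: duration 14, value 57
Minimum duration: 12 min.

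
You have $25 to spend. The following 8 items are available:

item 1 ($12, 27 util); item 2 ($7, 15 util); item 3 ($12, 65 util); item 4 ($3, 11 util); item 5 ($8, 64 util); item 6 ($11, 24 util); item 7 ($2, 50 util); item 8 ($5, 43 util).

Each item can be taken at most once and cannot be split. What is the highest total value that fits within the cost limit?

Check high-value combinations within $25:
- item 3+item 4+item 5+item 7: cost 12+3+8+2=25, value 65+11+64+50=190
- item 2+item 4+item 5+item 7+item 8: cost 7+3+8+2+5=25, value 15+11+64+50+43=183
- item 3+item 5+item 7: cost 12+8+2=22, value 65+64+50=179
Best: 190 util.

190 util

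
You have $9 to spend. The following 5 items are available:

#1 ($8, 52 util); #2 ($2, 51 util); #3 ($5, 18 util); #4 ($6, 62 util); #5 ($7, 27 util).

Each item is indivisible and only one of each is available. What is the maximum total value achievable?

113 util

This is a 0/1 knapsack; check combinations near the capacity.
- #2+#4: cost 2+6=8, value 51+62=113
- #2+#5: cost 2+7=9, value 51+27=78
- #2+#3: cost 2+5=7, value 51+18=69
- #4: cost 6, value 62
Best: 113 util.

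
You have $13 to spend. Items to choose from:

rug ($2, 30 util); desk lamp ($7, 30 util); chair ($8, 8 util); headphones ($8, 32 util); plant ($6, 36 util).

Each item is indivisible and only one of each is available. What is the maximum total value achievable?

This is a 0/1 knapsack; check combinations near the capacity.
- rug+plant: cost 2+6=8, value 30+36=66
- desk lamp+plant: cost 7+6=13, value 30+36=66
- rug+headphones: cost 2+8=10, value 30+32=62
Best: 66 util.

66 util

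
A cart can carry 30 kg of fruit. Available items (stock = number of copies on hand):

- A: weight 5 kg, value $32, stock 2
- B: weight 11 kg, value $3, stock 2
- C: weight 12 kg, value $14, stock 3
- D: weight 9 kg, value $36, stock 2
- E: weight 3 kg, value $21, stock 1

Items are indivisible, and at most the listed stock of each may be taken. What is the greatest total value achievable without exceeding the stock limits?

$136

Best selections within weight 30 and stock limits:
- 2×A + 2×D: weight 28, value 136
- 1×A + 2×D + 1×E: weight 26, value 125
Best: $136.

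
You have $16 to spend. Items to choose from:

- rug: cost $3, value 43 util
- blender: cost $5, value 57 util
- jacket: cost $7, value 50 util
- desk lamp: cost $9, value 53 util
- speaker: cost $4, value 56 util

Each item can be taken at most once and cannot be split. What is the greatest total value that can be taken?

163 util

Check high-value combinations within $16:
- blender+jacket+speaker: cost 5+7+4=16, value 57+50+56=163
- rug+blender+speaker: cost 3+5+4=12, value 43+57+56=156
- rug+desk lamp+speaker: cost 3+9+4=16, value 43+53+56=152
Best: 163 util.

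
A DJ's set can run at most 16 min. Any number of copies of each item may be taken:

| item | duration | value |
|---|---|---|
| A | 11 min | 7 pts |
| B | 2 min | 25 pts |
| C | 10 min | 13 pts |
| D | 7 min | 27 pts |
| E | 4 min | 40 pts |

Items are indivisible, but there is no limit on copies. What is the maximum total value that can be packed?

200 pts

Best value-per-unit is B at 25/2, and filling with it alone uses duration 8×2=16. No mix of the others beats 8×25 = 200.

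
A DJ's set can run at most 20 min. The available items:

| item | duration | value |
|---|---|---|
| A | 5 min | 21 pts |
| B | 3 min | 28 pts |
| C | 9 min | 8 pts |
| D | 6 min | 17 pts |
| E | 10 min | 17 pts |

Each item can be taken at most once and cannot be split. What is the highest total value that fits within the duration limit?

66 pts

This is a 0/1 knapsack; check combinations near the capacity.
- A+B+D: duration 5+3+6=14, value 21+28+17=66
- A+B+E: duration 5+3+10=18, value 21+28+17=66
- B+D+E: duration 3+6+10=19, value 28+17+17=62
- A+B+C: duration 5+3+9=17, value 21+28+8=57
Best: 66 pts.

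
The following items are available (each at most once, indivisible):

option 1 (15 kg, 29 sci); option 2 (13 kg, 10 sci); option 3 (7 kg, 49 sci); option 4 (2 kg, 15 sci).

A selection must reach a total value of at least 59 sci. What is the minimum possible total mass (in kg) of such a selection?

9

Subsets with value ≥ 59, sorted by total mass:
- option 3+option 4: mass 9, value 64
- option 2+option 3: mass 20, value 59
- option 1+option 3: mass 22, value 78
- option 2+option 3+option 4: mass 22, value 74
Minimum mass: 9 kg.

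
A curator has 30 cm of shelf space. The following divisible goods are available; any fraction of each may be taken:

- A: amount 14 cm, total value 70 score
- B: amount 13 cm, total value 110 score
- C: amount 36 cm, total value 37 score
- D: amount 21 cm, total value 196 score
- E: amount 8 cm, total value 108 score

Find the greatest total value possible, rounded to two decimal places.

Take in order of value per unit:
- E (108/8 per unit): all 8 → value 108, running total 108.00
- D (196/21 per unit): all 21 → value 196, running total 304.00
- B (110/13 per unit): 1 of 13 → value 1×110/13 = 8.4615, running total 312.46
Total 312.46.

312.46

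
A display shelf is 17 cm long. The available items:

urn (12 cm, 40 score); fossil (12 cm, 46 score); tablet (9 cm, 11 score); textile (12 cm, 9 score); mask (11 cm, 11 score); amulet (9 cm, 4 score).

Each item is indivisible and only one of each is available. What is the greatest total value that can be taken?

Check high-value combinations within 17 cm:
- fossil: length 12, value 46
- urn: length 12, value 40
- tablet: length 9, value 11
Best: 46 score.

46 score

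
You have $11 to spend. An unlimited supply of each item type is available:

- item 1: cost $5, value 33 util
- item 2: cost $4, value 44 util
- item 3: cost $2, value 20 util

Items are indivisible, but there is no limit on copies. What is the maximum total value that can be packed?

Best value-per-unit is item 2 at 44/4; filling with it alone gives 2×44 = 88.
Optimal mix: 2×item 2 + 1×item 3 → cost 10, value 108.

108 util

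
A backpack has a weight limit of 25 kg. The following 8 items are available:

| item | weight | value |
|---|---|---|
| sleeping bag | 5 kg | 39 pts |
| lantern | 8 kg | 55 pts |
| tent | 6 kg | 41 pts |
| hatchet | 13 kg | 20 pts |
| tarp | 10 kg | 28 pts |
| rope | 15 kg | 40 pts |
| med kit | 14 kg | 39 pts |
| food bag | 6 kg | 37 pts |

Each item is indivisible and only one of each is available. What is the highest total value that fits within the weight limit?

172 pts

Check high-value combinations within 25 kg:
- sleeping bag+lantern+tent+food bag: weight 5+8+6+6=25, value 39+55+41+37=172
- sleeping bag+lantern+tent: weight 5+8+6=19, value 39+55+41=135
- lantern+tent+food bag: weight 8+6+6=20, value 55+41+37=133
- sleeping bag+lantern+food bag: weight 5+8+6=19, value 39+55+37=131
- lantern+tent+tarp: weight 8+6+10=24, value 55+41+28=124
Best: 172 pts.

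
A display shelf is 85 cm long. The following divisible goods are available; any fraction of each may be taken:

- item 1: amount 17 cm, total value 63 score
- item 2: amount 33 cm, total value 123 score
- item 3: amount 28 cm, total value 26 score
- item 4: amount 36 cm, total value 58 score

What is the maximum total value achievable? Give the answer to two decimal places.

Take in order of value per unit:
- item 2 (123/33 per unit): all 33 → value 123, running total 123.00
- item 1 (63/17 per unit): all 17 → value 63, running total 186.00
- item 4 (58/36 per unit): 35 of 36 → value 35×58/36 = 56.3889, running total 242.39
Total 242.39.

242.39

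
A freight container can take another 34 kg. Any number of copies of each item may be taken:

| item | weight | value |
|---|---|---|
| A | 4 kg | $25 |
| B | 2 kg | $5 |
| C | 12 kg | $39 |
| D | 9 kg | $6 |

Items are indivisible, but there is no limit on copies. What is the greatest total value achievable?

$205

Best value-per-unit is A at 25/4; filling with it alone gives 8×25 = 200.
Optimal mix: 8×A + 1×B → weight 34, value 205.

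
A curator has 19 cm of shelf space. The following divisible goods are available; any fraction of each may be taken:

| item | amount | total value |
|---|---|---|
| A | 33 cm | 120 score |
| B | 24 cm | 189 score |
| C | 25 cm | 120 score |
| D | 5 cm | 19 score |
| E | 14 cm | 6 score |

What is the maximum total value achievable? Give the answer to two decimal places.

Take in order of value per unit:
- B (189/24 per unit): 19 of 24 → value 19×189/24 = 149.6250, running total 149.63
Total 149.63.

149.63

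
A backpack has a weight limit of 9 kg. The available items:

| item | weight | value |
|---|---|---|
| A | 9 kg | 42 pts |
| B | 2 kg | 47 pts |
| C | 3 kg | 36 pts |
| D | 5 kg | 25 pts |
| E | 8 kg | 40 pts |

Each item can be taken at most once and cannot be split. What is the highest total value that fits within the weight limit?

83 pts

This is a 0/1 knapsack; check combinations near the capacity.
- B+C: weight 2+3=5, value 47+36=83
- B+D: weight 2+5=7, value 47+25=72
- C+D: weight 3+5=8, value 36+25=61
- B: weight 2, value 47
Best: 83 pts.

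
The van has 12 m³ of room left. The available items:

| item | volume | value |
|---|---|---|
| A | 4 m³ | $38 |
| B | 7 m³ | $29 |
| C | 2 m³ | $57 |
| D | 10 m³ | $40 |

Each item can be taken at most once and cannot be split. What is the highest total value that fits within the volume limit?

This is a 0/1 knapsack; check combinations near the capacity.
- C+D: volume 2+10=12, value 57+40=97
- A+C: volume 4+2=6, value 38+57=95
- B+C: volume 7+2=9, value 29+57=86
- A+B: volume 4+7=11, value 38+29=67
Best: $97.

$97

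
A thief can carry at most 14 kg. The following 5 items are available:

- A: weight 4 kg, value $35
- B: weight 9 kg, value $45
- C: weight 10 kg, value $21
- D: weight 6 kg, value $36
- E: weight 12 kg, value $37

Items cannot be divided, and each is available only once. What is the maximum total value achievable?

$80

Check high-value combinations within 14 kg:
- A+B: weight 4+9=13, value 35+45=80
- A+D: weight 4+6=10, value 35+36=71
- A+C: weight 4+10=14, value 35+21=56
- B: weight 9, value 45
- E: weight 12, value 37
Best: $80.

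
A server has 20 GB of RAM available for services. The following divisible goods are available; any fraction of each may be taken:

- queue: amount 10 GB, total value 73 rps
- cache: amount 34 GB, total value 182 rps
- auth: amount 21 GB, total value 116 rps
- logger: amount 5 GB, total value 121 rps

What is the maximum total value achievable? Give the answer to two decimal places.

Take in order of value per unit:
- logger (121/5 per unit): all 5 → value 121, running total 121.00
- queue (73/10 per unit): all 10 → value 73, running total 194.00
- auth (116/21 per unit): 5 of 21 → value 5×116/21 = 27.6190, running total 221.62
Total 221.62.

221.62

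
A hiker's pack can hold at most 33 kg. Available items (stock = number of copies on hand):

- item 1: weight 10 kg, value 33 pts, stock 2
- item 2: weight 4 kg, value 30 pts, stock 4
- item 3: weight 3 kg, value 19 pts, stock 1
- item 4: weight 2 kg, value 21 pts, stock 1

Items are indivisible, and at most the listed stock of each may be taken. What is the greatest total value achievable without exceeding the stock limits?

193 pts

Best selections within weight 33 and stock limits:
- 1×item 1 + 4×item 2 + 1×item 3 + 1×item 4: weight 31, value 193
- 1×item 1 + 4×item 2 + 1×item 4: weight 28, value 174
- 1×item 1 + 4×item 2 + 1×item 3: weight 29, value 172
- 2×item 1 + 2×item 2 + 1×item 3 + 1×item 4: weight 33, value 166
Best: 193 pts.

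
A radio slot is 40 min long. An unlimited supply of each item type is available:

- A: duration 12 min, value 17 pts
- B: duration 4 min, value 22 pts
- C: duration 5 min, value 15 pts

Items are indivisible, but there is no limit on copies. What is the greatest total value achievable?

220 pts

Best value-per-unit is B at 22/4, and filling with it alone uses duration 10×4=40. No mix of the others beats 10×22 = 220.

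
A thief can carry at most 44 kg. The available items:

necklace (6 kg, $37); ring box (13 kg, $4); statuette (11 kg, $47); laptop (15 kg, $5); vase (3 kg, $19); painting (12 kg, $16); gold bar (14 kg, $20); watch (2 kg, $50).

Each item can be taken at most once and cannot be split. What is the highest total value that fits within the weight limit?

Check high-value combinations within 44 kg:
- necklace+statuette+vase+gold bar+watch: weight 6+11+3+14+2=36, value 37+47+19+20+50=173
- necklace+statuette+vase+painting+watch: weight 6+11+3+12+2=34, value 37+47+19+16+50=169
- necklace+statuette+laptop+vase+watch: weight 6+11+15+3+2=37, value 37+47+5+19+50=158
- necklace+ring box+statuette+vase+watch: weight 6+13+11+3+2=35, value 37+4+47+19+50=157
Best: $173.

$173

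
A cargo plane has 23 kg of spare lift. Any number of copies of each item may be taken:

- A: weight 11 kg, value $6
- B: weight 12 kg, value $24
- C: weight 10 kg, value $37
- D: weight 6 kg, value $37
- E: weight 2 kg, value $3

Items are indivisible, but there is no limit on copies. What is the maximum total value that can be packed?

$117

Best value-per-unit is D at 37/6; filling with it alone gives 3×37 = 111.
Optimal mix: 3×D + 2×E → weight 22, value 117.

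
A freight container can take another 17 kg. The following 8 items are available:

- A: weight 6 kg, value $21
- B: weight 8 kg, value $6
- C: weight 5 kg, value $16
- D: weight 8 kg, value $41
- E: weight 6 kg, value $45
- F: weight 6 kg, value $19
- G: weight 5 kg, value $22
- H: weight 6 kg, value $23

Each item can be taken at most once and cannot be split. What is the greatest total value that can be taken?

Check high-value combinations within 17 kg:
- E+G+H: weight 6+5+6=17, value 45+22+23=90
- A+E+G: weight 6+6+5=17, value 21+45+22=88
- D+E: weight 8+6=14, value 41+45=86
- E+F+G: weight 6+6+5=17, value 45+19+22=86
Best: $90.

$90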